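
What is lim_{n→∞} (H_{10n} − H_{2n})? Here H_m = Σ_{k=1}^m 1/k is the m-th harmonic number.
lim = ln(10/2) = ln 5

Euler-Maclaurin gives H_m = ln m + γ + 1/(2m) + O(1/m^2). The γ and O(1/m) terms cancel in the difference:
  H_{10n} − H_{2n} = ln(10n) − ln(2n) + O(1/n) = ln(10/2) + O(1/n).
Hence the limit is ln(10/2) = ln 5.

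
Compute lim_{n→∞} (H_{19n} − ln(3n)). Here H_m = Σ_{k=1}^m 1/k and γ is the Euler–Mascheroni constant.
lim = ln(19/3) + γ

By Euler-Maclaurin, H_m = ln m + γ + O(1/m). So
  H_{19n} − ln(3n) = ln(19n) + γ − ln(3n) + O(1/n)
                       = ln(19/3) + γ + O(1/n).
Hence the limit is ln(19/3) + γ.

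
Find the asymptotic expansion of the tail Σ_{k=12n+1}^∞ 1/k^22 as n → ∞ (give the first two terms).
Σ_{k>12n} 1/k^22 = 1/(21 · (12n)^21) − 1/(2 · (12n)^22) + O(1/(12n)^23)

Compare to the integral: ∫_{12n}^∞ x^(−22) dx = [−x^(−21)/21]_{12n}^∞ = 1/((22−1)·(12n)^21). The Euler-Maclaurin correction adds −f(12n)/2 = −1/(2·(12n)^22). Euler-Maclaurin then gives
  Σ_{k>12n} 1/k^22 = ∫_{12n}^∞ dx/x^22 − 1/(2·(12n)^22) + O(1/(12n)^23).
(Equivalently this is ζ(22) − Σ_{k≤12n} 1/k^22.)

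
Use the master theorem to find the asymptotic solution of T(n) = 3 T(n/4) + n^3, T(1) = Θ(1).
T(n) = Θ(n^3)

log_4 3 ≈ 0.792. f(n) = n^3 dominates n^(log_4 3) since 3 > 0.792, and the regularity condition a·f(n/b) = 3·(n/4)^3 = (3/64)·n^3 ≤ c·f(n) holds with c = 3/64 ≈ 0.0469 < 1. So this is Case 3: T(n) = Θ(f(n)) = Θ(n^3).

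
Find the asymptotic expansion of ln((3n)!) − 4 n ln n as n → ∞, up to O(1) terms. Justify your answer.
ln((3n)!) − 4 n ln n = −n ln n + 3(ln 3 − 1) n + (1/2) ln(2π·3n) + O(1/n)

Stirling: ln((3n)!) = 3n ln(3n) − 3n + (1/2) ln(2π·3n) + O(1/n).
Expand 3n ln(3n) = 3n (ln n + ln 3) = 3n ln n + 3n ln 3.
Subtract 4n ln n: leading term is (3 − 4) n ln n = −n ln n. The next term is 3n ln 3 − 3n = 3(ln 3 − 1) n. Then the (1/2) ln(2π·3n) correction.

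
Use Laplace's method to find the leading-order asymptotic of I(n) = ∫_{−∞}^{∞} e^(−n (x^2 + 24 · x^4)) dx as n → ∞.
I(n) ~ sqrt(π/n)

φ(x) = x^2 + 24 · x^4 has its unique global minimum at x* = 0 (since φ'(x) = 2x + 96x^3 = 0 only at x = 0 for real x with both coefficients positive, and φ → ∞ as |x| → ∞). At x* = 0, φ(0) = 0 and φ''(0) = 2. Laplace's method then gives
  I(n) ~ sqrt(2π / (n · φ''(0))) · e^(−n φ(0)) = sqrt(2π / (2n)) = sqrt(π/n).
The 24 · x^4 term contributes only at subleading order (an O(1/n) relative correction).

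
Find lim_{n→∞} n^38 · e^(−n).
lim = 0

Exponentials with base > 1 dominate every fixed polynomial: for any fixed c, n^c / e^n → 0 as n → ∞ (e.g. by the ratio test, or since e^n grows faster than any power of n). Hence n^38 · e^(−n) = n^38 / e^n → 0.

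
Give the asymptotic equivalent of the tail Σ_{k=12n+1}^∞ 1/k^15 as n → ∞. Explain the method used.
Σ_{k>12n} 1/k^15 ~ 1/(14 · (12n)^14)

Compare to the integral: ∫_{12n}^∞ x^(−15) dx = [−x^(−14)/14]_{12n}^∞ = 1/((15−1)·(12n)^14). Euler-Maclaurin then gives
  Σ_{k>12n} 1/k^15 = ∫_{12n}^∞ dx/x^15 − 1/(2·(12n)^15) + O(1/(12n)^16).
(Equivalently this is ζ(15) − Σ_{k≤12n} 1/k^15.)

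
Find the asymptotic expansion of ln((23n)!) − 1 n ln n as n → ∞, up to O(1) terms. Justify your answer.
ln((23n)!) − 1 n ln n = 22 n ln n + 23(ln 23 − 1) n + (1/2) ln(2π·23n) + O(1/n)

Stirling: ln((23n)!) = 23n ln(23n) − 23n + (1/2) ln(2π·23n) + O(1/n).
Expand 23n ln(23n) = 23n (ln n + ln 23) = 23n ln n + 23n ln 23.
Subtract 1n ln n: leading term is (23 − 1) n ln n = 22 n ln n. The next term is 23n ln 23 − 23n = 23(ln 23 − 1) n. Then the (1/2) ln(2π·23n) correction.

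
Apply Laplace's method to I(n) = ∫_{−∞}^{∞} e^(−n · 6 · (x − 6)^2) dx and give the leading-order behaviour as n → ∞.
I(n) = sqrt(π/(6n))

Here φ(x) = 6 · (x − 6)^2 has its unique minimum at x* = 6 with φ(x*) = 0 and φ''(x*) = 12. Laplace's method gives
  I(n) ~ e^(−n φ(x*)) · sqrt(2π / (n · φ''(x*))) = sqrt(2π / (12n)) = sqrt(π/(6n)).
This is exact: substituting u = (x − 6)·sqrt(6n) gives I(n) = (1/sqrt(6n)) ∫_{−∞}^{∞} e^(−u^2) du = sqrt(π/(6n)).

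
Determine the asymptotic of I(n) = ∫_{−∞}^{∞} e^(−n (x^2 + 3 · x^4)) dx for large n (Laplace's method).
I(n) ~ sqrt(π/n)

φ(x) = x^2 + 3 · x^4 has its unique global minimum at x* = 0 (since φ'(x) = 2x + 12x^3 = 0 only at x = 0 for real x with both coefficients positive, and φ → ∞ as |x| → ∞). At x* = 0, φ(0) = 0 and φ''(0) = 2. Laplace's method then gives
  I(n) ~ sqrt(2π / (n · φ''(0))) · e^(−n φ(0)) = sqrt(2π / (2n)) = sqrt(π/n).
The 3 · x^4 term contributes only at subleading order (an O(1/n) relative correction).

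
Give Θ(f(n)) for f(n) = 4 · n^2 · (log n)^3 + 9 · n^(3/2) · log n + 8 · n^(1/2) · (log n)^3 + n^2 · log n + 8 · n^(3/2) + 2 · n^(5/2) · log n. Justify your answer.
f(n) ∈ Θ(n^(5/2) · log n)

Compare the terms by growth order. For large n, n^a · (log n)^b dominates n^a' · (log n)^b' iff a > a', or (a = a' and b > b'). Ranking the 6 terms shows the dominant one is 2 · n^(5/2) · log n. Hence f(n) ∈ Θ(n^(5/2) · log n).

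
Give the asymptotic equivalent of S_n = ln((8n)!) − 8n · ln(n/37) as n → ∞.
S_n ~ 8n · (ln 296 − 1) + O(ln n)

Stirling: ln((8n)!) = 8n ln(8n) − 8n + O(ln n).
  S_n = 8n ln(8n) − 8n − 8n ln(n/37) + O(ln n)
      = 8n ln(8n) − 8n ln n + 8n ln 37 − 8n + O(ln n)
      = 8n ln 8 + 8n ln 37 − 8n + O(ln n)
      = 8n (ln 296 − 1) + O(ln n).
Numerically ln(296) − 1 ≈ 4.6904.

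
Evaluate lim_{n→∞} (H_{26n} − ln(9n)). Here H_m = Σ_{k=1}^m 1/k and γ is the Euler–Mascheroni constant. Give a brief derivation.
lim = ln(26/9) + γ

By Euler-Maclaurin, H_m = ln m + γ + O(1/m). So
  H_{26n} − ln(9n) = ln(26n) + γ − ln(9n) + O(1/n)
                       = ln(26/9) + γ + O(1/n).
Hence the limit is ln(26/9) + γ.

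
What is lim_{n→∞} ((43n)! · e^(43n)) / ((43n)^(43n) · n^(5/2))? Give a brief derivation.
lim = 0

Stirling: (43n)! ~ sqrt(2π·43n) · (43n/e)^(43n). Hence
  (43n)! · e^(43n) / (43n)^(43n) ~ sqrt(2π·43n).
Dividing by n^(5/2): sqrt(2π·43n) / n^(5/2) = sqrt(2π·43) · n^((1−5)/2), so the expression behaves like sqrt(2π·43) · n^((1−5)/2) → 0.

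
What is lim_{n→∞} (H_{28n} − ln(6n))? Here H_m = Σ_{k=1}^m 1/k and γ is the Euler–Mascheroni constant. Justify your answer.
lim = ln(14/3) + γ

By Euler-Maclaurin, H_m = ln m + γ + O(1/m). So
  H_{28n} − ln(6n) = ln(28n) + γ − ln(6n) + O(1/n)
                       = ln(28/6) + γ + O(1/n).
Hence the limit is ln(28/6) + γ (= ln(14/3)).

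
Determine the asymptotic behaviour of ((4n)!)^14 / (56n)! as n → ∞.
((4n)!)^14/(56n)! ~ ((2π·4n)^(13/2) / sqrt(14)) · 14^(−14·4n)  →  0

Write N = 4n. Stirling: N! ~ sqrt(2π N)(N/e)^N and (14N)! ~ sqrt(2π·14N)·(14N/e)^(14N).
  (N!)^14/(14N)! ~ (2π N)^(14/2) (N/e)^(14N) / [sqrt(2π·14N) (14N/e)^(14N)]
     = (2π N)^(14/2) / sqrt(2π·14N) · (N/(14N))^(14N)
     = (2π N)^((14−1)/2) / sqrt(14) · 14^(−14N).
Since 14^14 > 1, the factor 14^(−14N) decays exponentially, so the ratio → 0. Substituting N = 4n gives the stated form.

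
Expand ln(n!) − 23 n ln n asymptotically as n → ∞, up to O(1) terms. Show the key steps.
ln(n!) − 23 n ln n = −22 n ln n − n + (1/2) ln(2π n) + O(1/n)

Stirling: ln((n)!) = n ln(n) − n + (1/2) ln(2π·n) + O(1/n).
Here n ln(n) = n ln n.
Subtract 23n ln n: leading term is (1 − 23) n ln n = −22 n ln n. The next term is −n. Then the (1/2) ln(2π·n) correction.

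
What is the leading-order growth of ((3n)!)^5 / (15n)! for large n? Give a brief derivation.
((3n)!)^5/(15n)! ~ ((2π·3n)^(4/2) / sqrt(5)) · 5^(−5·3n)  →  0

Write N = 3n. Stirling: N! ~ sqrt(2π N)(N/e)^N and (5N)! ~ sqrt(2π·5N)·(5N/e)^(5N).
  (N!)^5/(5N)! ~ (2π N)^(5/2) (N/e)^(5N) / [sqrt(2π·5N) (5N/e)^(5N)]
     = (2π N)^(5/2) / sqrt(2π·5N) · (N/(5N))^(5N)
     = (2π N)^((5−1)/2) / sqrt(5) · 5^(−5N).
Since 5^5 > 1, the factor 5^(−5N) decays exponentially, so the ratio → 0. Substituting N = 3n gives the stated form.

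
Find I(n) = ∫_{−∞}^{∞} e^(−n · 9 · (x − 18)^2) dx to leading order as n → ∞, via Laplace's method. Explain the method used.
I(n) = sqrt(π/(9n))

Here φ(x) = 9 · (x − 18)^2 has its unique minimum at x* = 18 with φ(x*) = 0 and φ''(x*) = 18. Laplace's method gives
  I(n) ~ e^(−n φ(x*)) · sqrt(2π / (n · φ''(x*))) = sqrt(2π / (18n)) = sqrt(π/(9n)).
This is exact: substituting u = (x − 18)·sqrt(9n) gives I(n) = (1/sqrt(9n)) ∫_{−∞}^{∞} e^(−u^2) du = sqrt(π/(9n)).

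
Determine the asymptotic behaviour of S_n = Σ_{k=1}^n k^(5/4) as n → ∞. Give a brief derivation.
S_n ~ (4/9) · n^(9/4)

Integral comparison: Σ_{k=1}^n k^(5/4) = ∫_0^n x^(5/4) dx + O(n^(5/4)). The integral is n^(1 + 5/4) / (1 + 5/4) = n^((5+4)/4) / ((5+4)/4) = (4/9) · n^(9/4).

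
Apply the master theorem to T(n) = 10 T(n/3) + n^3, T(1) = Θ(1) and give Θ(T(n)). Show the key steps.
T(n) = Θ(n^3)

log_3 10 ≈ 2.096. f(n) = n^3 dominates n^(log_3 10) since 3 > 2.096, and the regularity condition a·f(n/b) = 10·(n/3)^3 = (10/27)·n^3 ≤ c·f(n) holds with c = 10/27 ≈ 0.37 < 1. So this is Case 3: T(n) = Θ(f(n)) = Θ(n^3).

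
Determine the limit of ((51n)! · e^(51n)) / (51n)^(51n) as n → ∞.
lim = ∞

Stirling: (51n)! ~ sqrt(2π·51n) · (51n/e)^(51n). Hence
  (51n)! · e^(51n) / (51n)^(51n) ~ sqrt(2π·51n) = sqrt(2π·51) · sqrt(n) → ∞.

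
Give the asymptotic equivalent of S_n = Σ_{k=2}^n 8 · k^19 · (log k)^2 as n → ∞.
S_n ~ 2 · n^20 · (log n)^2 / 5

By integral comparison, S_n = ∫_1^n 8 · x^19 · (log x)^2 dx + O(n^19 · (log n)^2). For the integral, the leading term of ∫_1^n x^19 (log x)^2 dx is n^20/20 · (log n)^2 (by repeated integration by parts; each step lowers the log-exponent and produces a relatively O(1/log n) correction). Hence S_n ~ 2 · n^20 · (log n)^2 / 5.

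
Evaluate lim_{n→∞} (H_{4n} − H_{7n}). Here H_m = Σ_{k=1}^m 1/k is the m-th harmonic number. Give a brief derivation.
lim = ln(4/7)

Euler-Maclaurin gives H_m = ln m + γ + 1/(2m) + O(1/m^2). The γ and O(1/m) terms cancel in the difference:
  H_{4n} − H_{7n} = ln(4n) − ln(7n) + O(1/n) = ln(4/7) + O(1/n).
Hence the limit is ln(4/7).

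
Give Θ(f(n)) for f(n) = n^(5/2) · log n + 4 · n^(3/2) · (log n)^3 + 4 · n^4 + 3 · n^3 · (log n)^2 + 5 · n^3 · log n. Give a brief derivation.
f(n) ∈ Θ(n^4)

Compare the terms by growth order. For large n, n^a · (log n)^b dominates n^a' · (log n)^b' iff a > a', or (a = a' and b > b'). Ranking the 5 terms shows the dominant one is 4 · n^4. Hence f(n) ∈ Θ(n^4).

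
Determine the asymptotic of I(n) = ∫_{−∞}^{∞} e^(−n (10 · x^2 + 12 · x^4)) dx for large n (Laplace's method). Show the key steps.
I(n) ~ sqrt(π/(10n))

φ(x) = 10 · x^2 + 12 · x^4 has its unique global minimum at x* = 0 (since φ'(x) = 20x + 48x^3 = 0 only at x = 0 for real x with both coefficients positive, and φ → ∞ as |x| → ∞). At x* = 0, φ(0) = 0 and φ''(0) = 20. Laplace's method then gives
  I(n) ~ sqrt(2π / (n · φ''(0))) · e^(−n φ(0)) = sqrt(2π / (20n)) = sqrt(π/(10n)).
The 12 · x^4 term contributes only at subleading order (an O(1/n) relative correction).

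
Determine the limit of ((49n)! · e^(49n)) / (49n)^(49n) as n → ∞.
lim = ∞

Stirling: (49n)! ~ sqrt(2π·49n) · (49n/e)^(49n). Hence
  (49n)! · e^(49n) / (49n)^(49n) ~ sqrt(2π·49n) = sqrt(2π·49) · sqrt(n) → ∞.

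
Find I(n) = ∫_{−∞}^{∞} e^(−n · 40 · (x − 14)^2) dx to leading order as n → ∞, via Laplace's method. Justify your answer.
I(n) = sqrt(π/(40n))

Here φ(x) = 40 · (x − 14)^2 has its unique minimum at x* = 14 with φ(x*) = 0 and φ''(x*) = 80. Laplace's method gives
  I(n) ~ e^(−n φ(x*)) · sqrt(2π / (n · φ''(x*))) = sqrt(2π / (80n)) = sqrt(π/(40n)).
This is exact: substituting u = (x − 14)·sqrt(40n) gives I(n) = (1/sqrt(40n)) ∫_{−∞}^{∞} e^(−u^2) du = sqrt(π/(40n)).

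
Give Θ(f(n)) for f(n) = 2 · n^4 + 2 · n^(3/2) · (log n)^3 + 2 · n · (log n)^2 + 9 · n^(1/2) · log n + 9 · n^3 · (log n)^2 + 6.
f(n) ∈ Θ(n^4)

Compare the terms by growth order. For large n, n^a · (log n)^b dominates n^a' · (log n)^b' iff a > a', or (a = a' and b > b'). Ranking the 6 terms shows the dominant one is 2 · n^4. Hence f(n) ∈ Θ(n^4).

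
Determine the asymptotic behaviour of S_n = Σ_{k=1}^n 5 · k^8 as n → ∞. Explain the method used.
S_n ~ 5 · n^9 / 9

By integral comparison (Euler-Maclaurin), Σ_{k=1}^n 5 · k^8 = 5 · ∫_0^n x^8 dx + O(n^8) = 5 · n^9/9 + O(n^8). (Equivalently, Faulhaber's formula gives the same leading term.)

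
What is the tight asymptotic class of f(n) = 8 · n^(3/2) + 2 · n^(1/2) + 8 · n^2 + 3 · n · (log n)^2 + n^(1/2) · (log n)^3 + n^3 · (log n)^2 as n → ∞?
f(n) ∈ Θ(n^3 · (log n)^2)

Compare the terms by growth order. For large n, n^a · (log n)^b dominates n^a' · (log n)^b' iff a > a', or (a = a' and b > b'). Ranking the 6 terms shows the dominant one is n^3 · (log n)^2. Hence f(n) ∈ Θ(n^3 · (log n)^2).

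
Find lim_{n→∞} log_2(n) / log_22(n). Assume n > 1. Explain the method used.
lim = ln(22) / ln(2) = log_2(22)

Change of base: log_2(n) = ln n / ln 2 and log_22(n) = ln n / ln 22. The ratio is (ln n / ln 2) · (ln 22 / ln n) = ln 22 / ln 2, a constant independent of n. So the limit is ln 22 / ln 2 = log_2(22).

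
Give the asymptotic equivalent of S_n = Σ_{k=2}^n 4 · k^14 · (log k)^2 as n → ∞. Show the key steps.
S_n ~ 4 · n^15 · (log n)^2 / 15

By integral comparison, S_n = ∫_1^n 4 · x^14 · (log x)^2 dx + O(n^14 · (log n)^2). For the integral, the leading term of ∫_1^n x^14 (log x)^2 dx is n^15/15 · (log n)^2 (by repeated integration by parts; each step lowers the log-exponent and produces a relatively O(1/log n) correction). Hence S_n ~ 4 · n^15 · (log n)^2 / 15.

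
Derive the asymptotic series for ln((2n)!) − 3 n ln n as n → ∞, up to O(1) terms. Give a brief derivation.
ln((2n)!) − 3 n ln n = −n ln n + 2(ln 2 − 1) n + (1/2) ln(2π·2n) + O(1/n)

Stirling: ln((2n)!) = 2n ln(2n) − 2n + (1/2) ln(2π·2n) + O(1/n).
Expand 2n ln(2n) = 2n (ln n + ln 2) = 2n ln n + 2n ln 2.
Subtract 3n ln n: leading term is (2 − 3) n ln n = −n ln n. The next term is 2n ln 2 − 2n = 2(ln 2 − 1) n. Then the (1/2) ln(2π·2n) correction.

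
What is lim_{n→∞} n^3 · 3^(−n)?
lim = 0

Exponentials with base > 1 dominate every fixed polynomial: for any fixed c, n^c / 3^n → 0 as n → ∞ (e.g. by the ratio test, or by writing 3^n = e^(n ln 3) and noting e^(n ln 3) / n^c → ∞). Hence n^3 · 3^(−n) = n^3 / 3^n → 0.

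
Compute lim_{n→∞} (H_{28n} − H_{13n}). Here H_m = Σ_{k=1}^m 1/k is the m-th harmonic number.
lim = ln(28/13)

Euler-Maclaurin gives H_m = ln m + γ + 1/(2m) + O(1/m^2). The γ and O(1/m) terms cancel in the difference:
  H_{28n} − H_{13n} = ln(28n) − ln(13n) + O(1/n) = ln(28/13) + O(1/n).
Hence the limit is ln(28/13).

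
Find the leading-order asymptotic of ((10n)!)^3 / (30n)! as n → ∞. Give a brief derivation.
((10n)!)^3/(30n)! ~ ((2π·10n)^(2/2) / sqrt(3)) · 3^(−3·10n)  →  0

Write N = 10n. Stirling: N! ~ sqrt(2π N)(N/e)^N and (3N)! ~ sqrt(2π·3N)·(3N/e)^(3N).
  (N!)^3/(3N)! ~ (2π N)^(3/2) (N/e)^(3N) / [sqrt(2π·3N) (3N/e)^(3N)]
     = (2π N)^(3/2) / sqrt(2π·3N) · (N/(3N))^(3N)
     = (2π N)^((3−1)/2) / sqrt(3) · 3^(−3N).
Since 3^3 > 1, the factor 3^(−3N) decays exponentially, so the ratio → 0. Substituting N = 10n gives the stated form.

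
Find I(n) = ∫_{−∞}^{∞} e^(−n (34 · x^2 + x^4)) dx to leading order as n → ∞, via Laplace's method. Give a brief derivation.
I(n) ~ sqrt(π/(34n))

φ(x) = 34 · x^2 + x^4 has its unique global minimum at x* = 0 (since φ'(x) = 68x + 4x^3 = 0 only at x = 0 for real x with both coefficients positive, and φ → ∞ as |x| → ∞). At x* = 0, φ(0) = 0 and φ''(0) = 68. Laplace's method then gives
  I(n) ~ sqrt(2π / (n · φ''(0))) · e^(−n φ(0)) = sqrt(2π / (68n)) = sqrt(π/(34n)).
The x^4 term contributes only at subleading order (an O(1/n) relative correction).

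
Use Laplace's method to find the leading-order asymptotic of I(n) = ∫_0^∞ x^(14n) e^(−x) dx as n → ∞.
I(n) ~ sqrt(2π·14n) · (14n/e)^(14n)

Write the integrand as exp(14n ln x − x) and set f(x) = 14n ln x − x. Then f'(x) = 14n/x − 1 = 0 at x* = 14n, and f''(x*) = −14n/x*^2 = −1/(14n). Laplace's method (interior maximum) gives
  I(n) ~ e^(f(x*)) · sqrt(2π / |f''(x*)|)
        = exp(14n ln(14n) − 14n) · sqrt(2π · 14n)
        = (14n)^(14n) e^(−14n) · sqrt(2π·14n)
        = sqrt(2π·14n) · (14n/e)^(14n).
This matches Γ(14n+1) with Stirling applied to Γ.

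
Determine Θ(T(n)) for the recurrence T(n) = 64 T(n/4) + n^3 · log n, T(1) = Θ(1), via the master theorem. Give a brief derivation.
T(n) = Θ(n^3 · (log n)^2)

Here log_4 64 = 3 and f(n) = n^3 · log n = Θ(n^(log_4 64) · (log n)^1). This is the extended Case 2 of the master theorem (f matches the critical exponent up to log factors), giving T(n) = Θ(n^(log_4 64) · (log n)^(1+1)) = Θ(n^3 · (log n)^2).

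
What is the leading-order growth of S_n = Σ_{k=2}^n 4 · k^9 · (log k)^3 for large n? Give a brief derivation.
S_n ~ 2 · n^10 · (log n)^3 / 5

By integral comparison, S_n = ∫_1^n 4 · x^9 · (log x)^3 dx + O(n^9 · (log n)^3). For the integral, the leading term of ∫_1^n x^9 (log x)^3 dx is n^10/10 · (log n)^3 (by repeated integration by parts; each step lowers the log-exponent and produces a relatively O(1/log n) correction). Hence S_n ~ 2 · n^10 · (log n)^3 / 5.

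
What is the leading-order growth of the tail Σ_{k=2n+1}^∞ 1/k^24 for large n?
Σ_{k>2n} 1/k^24 ~ 1/(23 · (2n)^23)

Compare to the integral: ∫_{2n}^∞ x^(−24) dx = [−x^(−23)/23]_{2n}^∞ = 1/((24−1)·(2n)^23). Euler-Maclaurin then gives
  Σ_{k>2n} 1/k^24 = ∫_{2n}^∞ dx/x^24 − 1/(2·(2n)^24) + O(1/(2n)^25).
(Equivalently this is ζ(24) − Σ_{k≤2n} 1/k^24.)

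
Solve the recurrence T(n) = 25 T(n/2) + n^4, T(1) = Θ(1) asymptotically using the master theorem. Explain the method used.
T(n) = Θ(n^(log_2 25))

Master theorem: compare f(n) = n^4 to n^(log_2 25) where log_2 25 ≈ 4.644. Since 4 < log_2 25, we have f(n) = O(n^(log_2 25 − ε)) for some ε > 0 — Case 1. Hence T(n) = Θ(n^(log_2 25)).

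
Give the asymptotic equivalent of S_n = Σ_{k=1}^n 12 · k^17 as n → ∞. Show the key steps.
S_n ~ 2 · n^18 / 3

By integral comparison (Euler-Maclaurin), Σ_{k=1}^n 12 · k^17 = 12 · ∫_0^n x^17 dx + O(n^17) = 12 · n^18/18 = 2 · n^18 / 3 + O(n^17). (Equivalently, Faulhaber's formula gives the same leading term.)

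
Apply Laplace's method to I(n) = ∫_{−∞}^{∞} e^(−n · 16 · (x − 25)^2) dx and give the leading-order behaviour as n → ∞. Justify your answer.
I(n) = sqrt(π/(16n))

Here φ(x) = 16 · (x − 25)^2 has its unique minimum at x* = 25 with φ(x*) = 0 and φ''(x*) = 32. Laplace's method gives
  I(n) ~ e^(−n φ(x*)) · sqrt(2π / (n · φ''(x*))) = sqrt(2π / (32n)) = sqrt(π/(16n)).
This is exact: substituting u = (x − 25)·sqrt(16n) gives I(n) = (1/sqrt(16n)) ∫_{−∞}^{∞} e^(−u^2) du = sqrt(π/(16n)).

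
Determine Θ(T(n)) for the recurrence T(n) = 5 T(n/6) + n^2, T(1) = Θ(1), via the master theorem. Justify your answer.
T(n) = Θ(n^2)

log_6 5 ≈ 0.898. f(n) = n^2 dominates n^(log_6 5) since 2 > 0.898, and the regularity condition a·f(n/b) = 5·(n/6)^2 = (5/36)·n^2 ≤ c·f(n) holds with c = 5/36 ≈ 0.139 < 1. So this is Case 3: T(n) = Θ(f(n)) = Θ(n^2).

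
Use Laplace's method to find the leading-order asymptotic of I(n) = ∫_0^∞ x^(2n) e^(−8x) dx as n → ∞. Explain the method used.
I(n) ~ (sqrt(2π·2n) / 8) · (2n/(8e))^(2n)

Write the integrand as exp(2n ln x − 8x) and set f(x) = 2n ln x − 8x. Then f'(x) = 2n/x − 8 = 0 at x* = 2n/8, and f''(x*) = −2n/x*^2 = −8^2/(2n). Laplace's method (interior maximum) gives
  I(n) ~ e^(f(x*)) · sqrt(2π / |f''(x*)|)
        = exp(2n ln(2n/8) − 2n) · sqrt(2π · 2n / 8^2)
        = (2n/8)^(2n) e^(−2n) · sqrt(2π·2n) / 8
        = (sqrt(2π·2n) / 8) · (2n/(8e))^(2n).
This matches Γ(2n+1)/8^(2n+1) with Stirling applied to Γ.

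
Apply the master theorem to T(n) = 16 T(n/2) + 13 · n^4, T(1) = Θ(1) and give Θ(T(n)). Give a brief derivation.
T(n) = Θ(n^4 log n)

log_2 16 = 4, and f(n) = 13 · n^4 = Θ(n^(log_2 16)). This is Case 2 of the master theorem: T(n) = Θ(f(n) · log n) = Θ(n^4 log n).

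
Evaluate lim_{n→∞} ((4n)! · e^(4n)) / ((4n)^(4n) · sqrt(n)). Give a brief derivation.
lim = sqrt(2π·4)

Stirling: (4n)! ~ sqrt(2π·4n) · (4n/e)^(4n). Hence
  (4n)! · e^(4n) / (4n)^(4n) ~ sqrt(2π·4n).
Dividing by sqrt(n): sqrt(2π·4n) / sqrt(n) = sqrt(2π·4) · n^((1−1)/2), so the limit is sqrt(2π·4).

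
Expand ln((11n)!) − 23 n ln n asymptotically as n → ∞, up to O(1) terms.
ln((11n)!) − 23 n ln n = −12 n ln n + 11(ln 11 − 1) n + (1/2) ln(2π·11n) + O(1/n)

Stirling: ln((11n)!) = 11n ln(11n) − 11n + (1/2) ln(2π·11n) + O(1/n).
Expand 11n ln(11n) = 11n (ln n + ln 11) = 11n ln n + 11n ln 11.
Subtract 23n ln n: leading term is (11 − 23) n ln n = −12 n ln n. The next term is 11n ln 11 − 11n = 11(ln 11 − 1) n. Then the (1/2) ln(2π·11n) correction.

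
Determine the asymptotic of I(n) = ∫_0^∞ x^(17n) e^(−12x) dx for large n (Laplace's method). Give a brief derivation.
I(n) ~ (sqrt(2π·17n) / 12) · (17n/(12e))^(17n)

Write the integrand as exp(17n ln x − 12x) and set f(x) = 17n ln x − 12x. Then f'(x) = 17n/x − 12 = 0 at x* = 17n/12, and f''(x*) = −17n/x*^2 = −12^2/(17n). Laplace's method (interior maximum) gives
  I(n) ~ e^(f(x*)) · sqrt(2π / |f''(x*)|)
        = exp(17n ln(17n/12) − 17n) · sqrt(2π · 17n / 12^2)
        = (17n/12)^(17n) e^(−17n) · sqrt(2π·17n) / 12
        = (sqrt(2π·17n) / 12) · (17n/(12e))^(17n).
This matches Γ(17n+1)/12^(17n+1) with Stirling applied to Γ.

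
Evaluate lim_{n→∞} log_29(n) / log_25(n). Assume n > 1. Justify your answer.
lim = ln(25) / ln(29) = log_29(25)

Change of base: log_29(n) = ln n / ln 29 and log_25(n) = ln n / ln 25. The ratio is (ln n / ln 29) · (ln 25 / ln n) = ln 25 / ln 29, a constant independent of n. So the limit is ln 25 / ln 29 = log_29(25).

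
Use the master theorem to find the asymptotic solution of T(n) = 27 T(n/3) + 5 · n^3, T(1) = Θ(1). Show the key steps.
T(n) = Θ(n^3 log n)

log_3 27 = 3, and f(n) = 5 · n^3 = Θ(n^(log_3 27)). This is Case 2 of the master theorem: T(n) = Θ(f(n) · log n) = Θ(n^3 log n).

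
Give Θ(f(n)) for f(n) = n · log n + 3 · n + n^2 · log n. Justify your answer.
f(n) ∈ Θ(n^2 · log n)

Compare the terms by growth order. For large n, n^a · (log n)^b dominates n^a' · (log n)^b' iff a > a', or (a = a' and b > b'). Ranking the 3 terms shows the dominant one is n^2 · log n. Hence f(n) ∈ Θ(n^2 · log n).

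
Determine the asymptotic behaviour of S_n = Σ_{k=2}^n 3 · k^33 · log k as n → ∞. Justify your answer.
S_n ~ 3 · n^34 log n / 34 − 3 · n^34 / 1156

By integral comparison, S_n = ∫_1^n 3 · x^33 · log x dx + O(n^33 · log n). For the integral, ∫ x^33 log x dx = n^34 log n / 34 − n^34/1156 (integration by parts). Hence S_n ~ 3 · n^34 log n / 34 − 3 · n^34 / 1156.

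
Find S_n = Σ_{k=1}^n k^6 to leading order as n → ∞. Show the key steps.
S_n ~ n^7 / 7

By integral comparison (Euler-Maclaurin), Σ_{k=1}^n k^6 = ∫_0^n x^6 dx + O(n^6) = n^7/7 + O(n^6). (Equivalently, Faulhaber's formula gives the same leading term.)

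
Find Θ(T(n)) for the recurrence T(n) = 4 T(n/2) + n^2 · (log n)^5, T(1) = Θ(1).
T(n) = Θ(n^2 · (log n)^6)

Here log_2 4 = 2 and f(n) = n^2 · (log n)^5 = Θ(n^(log_2 4) · (log n)^5). This is the extended Case 2 of the master theorem (f matches the critical exponent up to log factors), giving T(n) = Θ(n^(log_2 4) · (log n)^(5+1)) = Θ(n^2 · (log n)^6).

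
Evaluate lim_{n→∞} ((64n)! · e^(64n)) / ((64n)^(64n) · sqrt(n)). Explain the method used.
lim = sqrt(2π·64)

Stirling: (64n)! ~ sqrt(2π·64n) · (64n/e)^(64n). Hence
  (64n)! · e^(64n) / (64n)^(64n) ~ sqrt(2π·64n).
Dividing by sqrt(n): sqrt(2π·64n) / sqrt(n) = sqrt(2π·64) · n^((1−1)/2), so the limit is sqrt(2π·64).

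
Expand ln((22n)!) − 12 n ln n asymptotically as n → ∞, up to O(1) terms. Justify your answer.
ln((22n)!) − 12 n ln n = 10 n ln n + 22(ln 22 − 1) n + (1/2) ln(2π·22n) + O(1/n)

Stirling: ln((22n)!) = 22n ln(22n) − 22n + (1/2) ln(2π·22n) + O(1/n).
Expand 22n ln(22n) = 22n (ln n + ln 22) = 22n ln n + 22n ln 22.
Subtract 12n ln n: leading term is (22 − 12) n ln n = 10 n ln n. The next term is 22n ln 22 − 22n = 22(ln 22 − 1) n. Then the (1/2) ln(2π·22n) correction.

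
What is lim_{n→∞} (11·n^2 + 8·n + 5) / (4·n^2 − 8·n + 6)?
lim = 11/4

For large n the leading n^2 terms dominate both numerator and denominator. Dividing top and bottom by n^2, every other term tends to 0, leaving 11/4.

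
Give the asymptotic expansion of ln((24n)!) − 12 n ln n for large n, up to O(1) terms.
ln((24n)!) − 12 n ln n = 12 n ln n + 24(ln 24 − 1) n + (1/2) ln(2π·24n) + O(1/n)

Stirling: ln((24n)!) = 24n ln(24n) − 24n + (1/2) ln(2π·24n) + O(1/n).
Expand 24n ln(24n) = 24n (ln n + ln 24) = 24n ln n + 24n ln 24.
Subtract 12n ln n: leading term is (24 − 12) n ln n = 12 n ln n. The next term is 24n ln 24 − 24n = 24(ln 24 − 1) n. Then the (1/2) ln(2π·24n) correction.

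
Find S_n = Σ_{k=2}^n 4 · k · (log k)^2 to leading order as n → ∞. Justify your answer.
S_n ~ 2 · n^2 · (log n)^2

By integral comparison, S_n = ∫_1^n 4 · x · (log x)^2 dx + O(n · (log n)^2). For the integral, the leading term of ∫_1^n x^1 (log x)^2 dx is n^2/2 · (log n)^2 (by repeated integration by parts; each step lowers the log-exponent and produces a relatively O(1/log n) correction). Hence S_n ~ 2 · n^2 · (log n)^2.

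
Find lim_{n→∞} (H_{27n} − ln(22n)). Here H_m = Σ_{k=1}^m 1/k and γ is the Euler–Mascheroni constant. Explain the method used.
lim = ln(27/22) + γ

By Euler-Maclaurin, H_m = ln m + γ + O(1/m). So
  H_{27n} − ln(22n) = ln(27n) + γ − ln(22n) + O(1/n)
                       = ln(27/22) + γ + O(1/n).
Hence the limit is ln(27/22) + γ.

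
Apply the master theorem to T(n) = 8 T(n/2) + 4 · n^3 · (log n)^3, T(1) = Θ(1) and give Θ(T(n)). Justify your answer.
T(n) = Θ(n^3 · (log n)^4)

Here log_2 8 = 3 and f(n) = 4 · n^3 · (log n)^3 = Θ(n^(log_2 8) · (log n)^3). This is the extended Case 2 of the master theorem (f matches the critical exponent up to log factors), giving T(n) = Θ(n^(log_2 8) · (log n)^(3+1)) = Θ(n^3 · (log n)^4).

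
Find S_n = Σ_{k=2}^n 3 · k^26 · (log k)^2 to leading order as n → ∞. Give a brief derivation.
S_n ~ n^27 · (log n)^2 / 9

By integral comparison, S_n = ∫_1^n 3 · x^26 · (log x)^2 dx + O(n^26 · (log n)^2). For the integral, the leading term of ∫_1^n x^26 (log x)^2 dx is n^27/27 · (log n)^2 (by repeated integration by parts; each step lowers the log-exponent and produces a relatively O(1/log n) correction). Hence S_n ~ n^27 · (log n)^2 / 9.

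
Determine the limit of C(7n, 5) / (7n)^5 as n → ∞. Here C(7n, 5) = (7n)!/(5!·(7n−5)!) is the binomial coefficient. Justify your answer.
lim = 1/5! = 1/120

With N = 7n → ∞: C(N, 5) / N^5 = [N(N−1)…(N−4)] / (5! · N^5) = (1/5!) · 1 · (1 − 1/(7n)) · (1 − 2/(7n)) · (1 − 3/(7n)) · (1 − 4/(7n)). Each factor → 1 as N → ∞, so the limit is 1/5! = 1/120.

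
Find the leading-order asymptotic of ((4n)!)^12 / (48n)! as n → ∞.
((4n)!)^12/(48n)! ~ ((2π·4n)^(11/2) / sqrt(12)) · 12^(−12·4n)  →  0

Write N = 4n. Stirling: N! ~ sqrt(2π N)(N/e)^N and (12N)! ~ sqrt(2π·12N)·(12N/e)^(12N).
  (N!)^12/(12N)! ~ (2π N)^(12/2) (N/e)^(12N) / [sqrt(2π·12N) (12N/e)^(12N)]
     = (2π N)^(12/2) / sqrt(2π·12N) · (N/(12N))^(12N)
     = (2π N)^((12−1)/2) / sqrt(12) · 12^(−12N).
Since 12^12 > 1, the factor 12^(−12N) decays exponentially, so the ratio → 0. Substituting N = 4n gives the stated form.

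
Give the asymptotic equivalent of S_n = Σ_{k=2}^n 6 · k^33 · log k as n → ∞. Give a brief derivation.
S_n ~ 3 · n^34 log n / 17 − 3 · n^34 / 578

By integral comparison, S_n = ∫_1^n 6 · x^33 · log x dx + O(n^33 · log n). For the integral, ∫ x^33 log x dx = n^34 log n / 34 − n^34/1156 (integration by parts). Hence S_n ~ 3 · n^34 log n / 17 − 3 · n^34 / 578.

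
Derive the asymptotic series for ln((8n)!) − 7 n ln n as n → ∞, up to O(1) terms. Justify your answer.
ln((8n)!) − 7 n ln n = n ln n + 8(ln 8 − 1) n + (1/2) ln(2π·8n) + O(1/n)

Stirling: ln((8n)!) = 8n ln(8n) − 8n + (1/2) ln(2π·8n) + O(1/n).
Expand 8n ln(8n) = 8n (ln n + ln 8) = 8n ln n + 8n ln 8.
Subtract 7n ln n: leading term is (8 − 7) n ln n = n ln n. The next term is 8n ln 8 − 8n = 8(ln 8 − 1) n. Then the (1/2) ln(2π·8n) correction.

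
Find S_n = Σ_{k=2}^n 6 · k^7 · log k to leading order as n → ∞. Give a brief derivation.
S_n ~ 3 · n^8 log n / 4 − 3 · n^8 / 32

By integral comparison, S_n = ∫_1^n 6 · x^7 · log x dx + O(n^7 · log n). For the integral, ∫ x^7 log x dx = n^8 log n / 8 − n^8/64 (integration by parts). Hence S_n ~ 3 · n^8 log n / 4 − 3 · n^8 / 32.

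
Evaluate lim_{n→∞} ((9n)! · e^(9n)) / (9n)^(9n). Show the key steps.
lim = ∞

Stirling: (9n)! ~ sqrt(2π·9n) · (9n/e)^(9n). Hence
  (9n)! · e^(9n) / (9n)^(9n) ~ sqrt(2π·9n) = sqrt(2π·9) · sqrt(n) → ∞.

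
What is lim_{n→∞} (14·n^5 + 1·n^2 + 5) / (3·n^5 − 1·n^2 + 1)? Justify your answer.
lim = 14/3

For large n the leading n^5 terms dominate both numerator and denominator. Dividing top and bottom by n^5, every other term tends to 0, leaving 14/3.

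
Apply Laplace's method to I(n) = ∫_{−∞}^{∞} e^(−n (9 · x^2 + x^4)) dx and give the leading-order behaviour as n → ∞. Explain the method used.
I(n) ~ sqrt(π/(9n))

φ(x) = 9 · x^2 + x^4 has its unique global minimum at x* = 0 (since φ'(x) = 18x + 4x^3 = 0 only at x = 0 for real x with both coefficients positive, and φ → ∞ as |x| → ∞). At x* = 0, φ(0) = 0 and φ''(0) = 18. Laplace's method then gives
  I(n) ~ sqrt(2π / (n · φ''(0))) · e^(−n φ(0)) = sqrt(2π / (18n)) = sqrt(π/(9n)).
The x^4 term contributes only at subleading order (an O(1/n) relative correction).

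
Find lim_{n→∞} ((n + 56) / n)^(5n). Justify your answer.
lim = e^280

Rewrite as (1 + 56/n)^(5n). By the standard limit (1 + x/n)^n → e^x, we have (1 + 56/n)^n → e^56, and raising to the 5th power gives e^280.
More precisely, ln[(1 + 56/n)^(5n)] = 5n · ln(1 + 56/n) = 5n · (56/n + O(1/n^2)) = 280 + O(1/n) → 280.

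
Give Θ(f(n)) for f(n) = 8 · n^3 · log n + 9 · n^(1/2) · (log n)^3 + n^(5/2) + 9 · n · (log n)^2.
f(n) ∈ Θ(n^3 · log n)

Compare the terms by growth order. For large n, n^a · (log n)^b dominates n^a' · (log n)^b' iff a > a', or (a = a' and b > b'). Ranking the 4 terms shows the dominant one is 8 · n^3 · log n. Hence f(n) ∈ Θ(n^3 · log n).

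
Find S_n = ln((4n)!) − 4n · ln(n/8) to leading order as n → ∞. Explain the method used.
S_n ~ 4n · (ln 32 − 1) + O(ln n)

Stirling: ln((4n)!) = 4n ln(4n) − 4n + O(ln n).
  S_n = 4n ln(4n) − 4n − 4n ln(n/8) + O(ln n)
      = 4n ln(4n) − 4n ln n + 4n ln 8 − 4n + O(ln n)
      = 4n ln 4 + 4n ln 8 − 4n + O(ln n)
      = 4n (ln 32 − 1) + O(ln n).
Numerically ln(32) − 1 ≈ 2.4657.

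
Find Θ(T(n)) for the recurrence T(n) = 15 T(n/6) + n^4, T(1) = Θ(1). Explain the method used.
T(n) = Θ(n^4)

log_6 15 ≈ 1.511. f(n) = n^4 dominates n^(log_6 15) since 4 > 1.511, and the regularity condition a·f(n/b) = 15·(n/6)^4 = (15/1296)·n^4 ≤ c·f(n) holds with c = 15/1296 ≈ 0.0116 < 1. So this is Case 3: T(n) = Θ(f(n)) = Θ(n^4).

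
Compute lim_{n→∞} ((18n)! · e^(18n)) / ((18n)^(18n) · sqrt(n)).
lim = sqrt(2π·18)

Stirling: (18n)! ~ sqrt(2π·18n) · (18n/e)^(18n). Hence
  (18n)! · e^(18n) / (18n)^(18n) ~ sqrt(2π·18n).
Dividing by sqrt(n): sqrt(2π·18n) / sqrt(n) = sqrt(2π·18) · n^((1−1)/2), so the limit is sqrt(2π·18).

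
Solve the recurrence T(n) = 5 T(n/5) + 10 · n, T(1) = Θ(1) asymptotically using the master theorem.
T(n) = Θ(n log n)

log_5 5 = 1, and f(n) = 10 · n = Θ(n^(log_5 5)). This is Case 2 of the master theorem: T(n) = Θ(f(n) · log n) = Θ(n log n).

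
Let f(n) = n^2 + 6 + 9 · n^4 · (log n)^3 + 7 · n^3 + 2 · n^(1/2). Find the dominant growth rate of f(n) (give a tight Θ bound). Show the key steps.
f(n) ∈ Θ(n^4 · (log n)^3)

Compare the terms by growth order. For large n, n^a · (log n)^b dominates n^a' · (log n)^b' iff a > a', or (a = a' and b > b'). Ranking the 5 terms shows the dominant one is 9 · n^4 · (log n)^3. Hence f(n) ∈ Θ(n^4 · (log n)^3).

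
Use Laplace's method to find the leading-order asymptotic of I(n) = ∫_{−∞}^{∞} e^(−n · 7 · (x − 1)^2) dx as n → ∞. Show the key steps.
I(n) = sqrt(π/(7n))

Here φ(x) = 7 · (x − 1)^2 has its unique minimum at x* = 1 with φ(x*) = 0 and φ''(x*) = 14. Laplace's method gives
  I(n) ~ e^(−n φ(x*)) · sqrt(2π / (n · φ''(x*))) = sqrt(2π / (14n)) = sqrt(π/(7n)).
This is exact: substituting u = (x − 1)·sqrt(7n) gives I(n) = (1/sqrt(7n)) ∫_{−∞}^{∞} e^(−u^2) du = sqrt(π/(7n)).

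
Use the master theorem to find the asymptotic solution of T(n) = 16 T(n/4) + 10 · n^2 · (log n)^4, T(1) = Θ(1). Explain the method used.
T(n) = Θ(n^2 · (log n)^5)

Here log_4 16 = 2 and f(n) = 10 · n^2 · (log n)^4 = Θ(n^(log_4 16) · (log n)^4). This is the extended Case 2 of the master theorem (f matches the critical exponent up to log factors), giving T(n) = Θ(n^(log_4 16) · (log n)^(4+1)) = Θ(n^2 · (log n)^5).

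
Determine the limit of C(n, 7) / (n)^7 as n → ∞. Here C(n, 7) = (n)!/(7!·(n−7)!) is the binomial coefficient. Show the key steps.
lim = 1/7! = 1/5040

With N = n → ∞: C(N, 7) / N^7 = [N(N−1)…(N−6)] / (7! · N^7) = (1/7!) · 1 · (1 − 1/n) · … · (1 − 6/n). Each factor → 1 as N → ∞, so the limit is 1/7! = 1/5040.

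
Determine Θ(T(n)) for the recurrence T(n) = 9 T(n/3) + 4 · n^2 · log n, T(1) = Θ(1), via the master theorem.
T(n) = Θ(n^2 · (log n)^2)

Here log_3 9 = 2 and f(n) = 4 · n^2 · log n = Θ(n^(log_3 9) · (log n)^1). This is the extended Case 2 of the master theorem (f matches the critical exponent up to log factors), giving T(n) = Θ(n^(log_3 9) · (log n)^(1+1)) = Θ(n^2 · (log n)^2).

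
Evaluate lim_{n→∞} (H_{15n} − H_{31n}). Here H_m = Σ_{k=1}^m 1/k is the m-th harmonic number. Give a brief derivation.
lim = ln(15/31)

Euler-Maclaurin gives H_m = ln m + γ + 1/(2m) + O(1/m^2). The γ and O(1/m) terms cancel in the difference:
  H_{15n} − H_{31n} = ln(15n) − ln(31n) + O(1/n) = ln(15/31) + O(1/n).
Hence the limit is ln(15/31).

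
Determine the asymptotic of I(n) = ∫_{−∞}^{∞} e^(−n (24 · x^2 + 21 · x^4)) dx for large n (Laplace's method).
I(n) ~ sqrt(π/(24n))

φ(x) = 24 · x^2 + 21 · x^4 has its unique global minimum at x* = 0 (since φ'(x) = 48x + 84x^3 = 0 only at x = 0 for real x with both coefficients positive, and φ → ∞ as |x| → ∞). At x* = 0, φ(0) = 0 and φ''(0) = 48. Laplace's method then gives
  I(n) ~ sqrt(2π / (n · φ''(0))) · e^(−n φ(0)) = sqrt(2π / (48n)) = sqrt(π/(24n)).
The 21 · x^4 term contributes only at subleading order (an O(1/n) relative correction).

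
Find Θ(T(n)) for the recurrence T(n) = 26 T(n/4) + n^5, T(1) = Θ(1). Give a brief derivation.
T(n) = Θ(n^5)

log_4 26 ≈ 2.350. f(n) = n^5 dominates n^(log_4 26) since 5 > 2.350, and the regularity condition a·f(n/b) = 26·(n/4)^5 = (26/1024)·n^5 ≤ c·f(n) holds with c = 26/1024 ≈ 0.0254 < 1. So this is Case 3: T(n) = Θ(f(n)) = Θ(n^5).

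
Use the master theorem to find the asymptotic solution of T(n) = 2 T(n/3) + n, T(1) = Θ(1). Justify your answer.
T(n) = Θ(n)

log_3 2 ≈ 0.631. f(n) = n dominates n^(log_3 2) since 1 > 0.631, and the regularity condition a·f(n/b) = 2·(n/3)^1 = (2/3)·n ≤ c·f(n) holds with c = 2/3 ≈ 0.667 < 1. So this is Case 3: T(n) = Θ(f(n)) = Θ(n).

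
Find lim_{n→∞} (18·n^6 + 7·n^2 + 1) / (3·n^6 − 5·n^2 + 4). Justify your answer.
lim = 18/3 = 6

For large n the leading n^6 terms dominate both numerator and denominator. Dividing top and bottom by n^6, every other term tends to 0, leaving 18/3 = 6.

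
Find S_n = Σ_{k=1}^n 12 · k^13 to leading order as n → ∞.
S_n ~ 6 · n^14 / 7

By integral comparison (Euler-Maclaurin), Σ_{k=1}^n 12 · k^13 = 12 · ∫_0^n x^13 dx + O(n^13) = 12 · n^14/14 = 6 · n^14 / 7 + O(n^13). (Equivalently, Faulhaber's formula gives the same leading term.)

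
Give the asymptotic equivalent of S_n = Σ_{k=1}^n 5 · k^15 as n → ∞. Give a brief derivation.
S_n ~ 5 · n^16 / 16

By integral comparison (Euler-Maclaurin), Σ_{k=1}^n 5 · k^15 = 5 · ∫_0^n x^15 dx + O(n^15) = 5 · n^16/16 + O(n^15). (Equivalently, Faulhaber's formula gives the same leading term.)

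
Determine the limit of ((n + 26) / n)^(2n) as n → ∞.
lim = e^52

Rewrite as (1 + 26/n)^(2n). By the standard limit (1 + x/n)^n → e^x, we have (1 + 26/n)^n → e^26, and raising to the 2nd power gives e^52.
More precisely, ln[(1 + 26/n)^(2n)] = 2n · ln(1 + 26/n) = 2n · (26/n + O(1/n^2)) = 52 + O(1/n) → 52.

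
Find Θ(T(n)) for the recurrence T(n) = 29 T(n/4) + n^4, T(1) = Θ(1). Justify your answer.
T(n) = Θ(n^4)

log_4 29 ≈ 2.429. f(n) = n^4 dominates n^(log_4 29) since 4 > 2.429, and the regularity condition a·f(n/b) = 29·(n/4)^4 = (29/256)·n^4 ≤ c·f(n) holds with c = 29/256 ≈ 0.113 < 1. So this is Case 3: T(n) = Θ(f(n)) = Θ(n^4).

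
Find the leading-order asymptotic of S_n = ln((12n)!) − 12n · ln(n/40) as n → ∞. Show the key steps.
S_n ~ 12n · (ln 480 − 1) + O(ln n)

Stirling: ln((12n)!) = 12n ln(12n) − 12n + O(ln n).
  S_n = 12n ln(12n) − 12n − 12n ln(n/40) + O(ln n)
      = 12n ln(12n) − 12n ln n + 12n ln 40 − 12n + O(ln n)
      = 12n ln 12 + 12n ln 40 − 12n + O(ln n)
      = 12n (ln 480 − 1) + O(ln n).
Numerically ln(480) − 1 ≈ 5.1738.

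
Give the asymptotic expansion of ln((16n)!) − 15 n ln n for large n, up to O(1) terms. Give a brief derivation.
ln((16n)!) − 15 n ln n = n ln n + 16(ln 16 − 1) n + (1/2) ln(2π·16n) + O(1/n)

Stirling: ln((16n)!) = 16n ln(16n) − 16n + (1/2) ln(2π·16n) + O(1/n).
Expand 16n ln(16n) = 16n (ln n + ln 16) = 16n ln n + 16n ln 16.
Subtract 15n ln n: leading term is (16 − 15) n ln n = n ln n. The next term is 16n ln 16 − 16n = 16(ln 16 − 1) n. Then the (1/2) ln(2π·16n) correction.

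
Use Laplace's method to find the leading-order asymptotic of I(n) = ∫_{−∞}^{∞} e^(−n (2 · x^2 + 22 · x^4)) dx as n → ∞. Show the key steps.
I(n) ~ sqrt(π/(2n))

φ(x) = 2 · x^2 + 22 · x^4 has its unique global minimum at x* = 0 (since φ'(x) = 4x + 88x^3 = 0 only at x = 0 for real x with both coefficients positive, and φ → ∞ as |x| → ∞). At x* = 0, φ(0) = 0 and φ''(0) = 4. Laplace's method then gives
  I(n) ~ sqrt(2π / (n · φ''(0))) · e^(−n φ(0)) = sqrt(2π / (4n)) = sqrt(π/(2n)).
The 22 · x^4 term contributes only at subleading order (an O(1/n) relative correction).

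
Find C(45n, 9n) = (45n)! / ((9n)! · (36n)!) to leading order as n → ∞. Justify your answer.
C(45n, 9n) ~ (3125/256)^(9n) · sqrt(5/(8π·9n))

Write N = 9n. Apply Stirling to each factorial:
  (5N)! ~ sqrt(2π·5N) · (5N/e)^(5N),
  N! ~ sqrt(2π N) · (N/e)^N,
  (4N)! ~ sqrt(2π·4N) · (4N/e)^(4N).
The exponential factors combine to (5N)^(5N) / (N^N · (4N)^(4N)) = 5^(5N)/4^(4N) = (5^5/4^4)^N = (3125/256)^N.
The square-root prefactors combine to sqrt(2π·5N) / (sqrt(2π N)·sqrt(2π·4N)) = sqrt(5 / (2π·4·N)) = sqrt(5/(8π·9n)).
Substituting N = 9n: C(45n, 9n) ~ (3125/256)^(9n) · sqrt(5/(8π·9n)).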